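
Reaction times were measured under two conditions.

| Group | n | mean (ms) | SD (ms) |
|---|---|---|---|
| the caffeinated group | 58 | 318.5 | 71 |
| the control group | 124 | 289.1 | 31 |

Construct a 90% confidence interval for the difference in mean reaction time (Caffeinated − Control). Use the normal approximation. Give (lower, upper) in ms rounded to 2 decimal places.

Standard errors of each mean: 71/√58 = 9.3228 and 31/√124 = 2.7839.
SE(x̄₁ − x̄₂) = √(9.3228² + 2.7839²) = 9.7296 for independent samples with unequal variances.
With z* = 1.645, the margin is 1.645 × 9.7296 = 16.0052.
x̄₁ − x̄₂ = 318.5 − 289.1 = 29.4000; the interval is 29.4000 ± 16.0052 = (13.39, 45.41).

(13.39, 45.41)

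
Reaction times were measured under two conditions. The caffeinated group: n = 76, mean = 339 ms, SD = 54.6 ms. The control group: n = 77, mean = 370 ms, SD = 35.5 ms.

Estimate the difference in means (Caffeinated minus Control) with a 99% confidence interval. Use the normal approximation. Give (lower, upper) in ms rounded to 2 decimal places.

(-50.21, -11.79)

Standard errors of each mean: 54.6/√76 = 6.2630 and 35.5/√77 = 4.0456.
SE(x̄₁ − x̄₂) = √(6.2630² + 4.0456²) = 7.4560 for independent samples with unequal variances.
With z* = 2.576, the margin is 2.576 × 7.4560 = 19.2067.
x̄₁ − x̄₂ = 339 − 370 = -31.0000; the interval is -31.0000 ± 19.2067 = (-50.21, -11.79).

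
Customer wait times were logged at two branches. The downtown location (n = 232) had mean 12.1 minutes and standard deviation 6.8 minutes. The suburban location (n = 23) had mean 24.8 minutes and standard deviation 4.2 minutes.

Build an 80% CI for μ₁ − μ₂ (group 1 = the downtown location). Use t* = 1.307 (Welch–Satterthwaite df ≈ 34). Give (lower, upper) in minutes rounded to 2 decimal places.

(-13.98, -11.42)

Per-group SEs: s₁/√n₁ = 6.8/√232 = 0.4464, s₂/√n₂ = 4.2/√23 = 0.8758.
Unpooled SE of the difference: √(0.19927296 + 0.76702564) = 0.9830.
Margin of error = t* · SE = 1.307 × 0.9830 = 1.2848.
x̄₁ − x̄₂ = 12.1 − 24.8 = -12.7000.
CI: -12.7000 ± 1.2848 = (-13.98, -11.42).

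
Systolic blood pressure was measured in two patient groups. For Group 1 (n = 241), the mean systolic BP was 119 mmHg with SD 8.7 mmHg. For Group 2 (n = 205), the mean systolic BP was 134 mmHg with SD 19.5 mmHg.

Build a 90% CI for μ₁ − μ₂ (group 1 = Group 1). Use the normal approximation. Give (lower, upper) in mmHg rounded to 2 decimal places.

(-17.42, -12.58)

Standard errors of each mean: 8.7/√241 = 0.5604 and 19.5/√205 = 1.3619.
SE(x̄₁ − x̄₂) = √(0.5604² + 1.3619²) = 1.4727 for independent samples with unequal variances.
With z* = 1.645, the margin is 1.645 × 1.4727 = 2.4226.
x̄₁ − x̄₂ = 119 − 134 = -15.0000; the interval is -15.0000 ± 2.4226 = (-17.42, -12.58).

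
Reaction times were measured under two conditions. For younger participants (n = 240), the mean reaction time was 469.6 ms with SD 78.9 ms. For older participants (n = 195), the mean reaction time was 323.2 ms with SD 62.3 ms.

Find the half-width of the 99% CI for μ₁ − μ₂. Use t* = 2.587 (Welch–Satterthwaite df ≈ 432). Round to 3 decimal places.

Per-group SEs: s₁/√n₁ = 78.9/√240 = 5.0930, s₂/√n₂ = 62.3/√195 = 4.4614.
Unpooled SE of the difference: √(25.938649 + 19.90408996) = 6.7707.
Margin of error = t* · SE = 2.587 × 6.7707 = 17.5158.

17.516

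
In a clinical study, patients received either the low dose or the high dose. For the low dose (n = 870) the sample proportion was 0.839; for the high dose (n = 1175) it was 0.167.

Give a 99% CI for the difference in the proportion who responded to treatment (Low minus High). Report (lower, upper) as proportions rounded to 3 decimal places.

The two standard errors are √(0.8390×0.1610/870) = 0.01246 and √(0.1670×0.8330/1175) = 0.01088.
Because the samples are independent, SE_diff = √(0.01246² + 0.01088²) = 0.01654.
Using z* = 2.576 for 99%, ME = 2.576 × 0.01654 = 0.04261.
p̂₁ − p̂₂ = 0.6720; interval 0.6720 ± 0.04261 gives (0.629, 0.715).

(0.629, 0.715)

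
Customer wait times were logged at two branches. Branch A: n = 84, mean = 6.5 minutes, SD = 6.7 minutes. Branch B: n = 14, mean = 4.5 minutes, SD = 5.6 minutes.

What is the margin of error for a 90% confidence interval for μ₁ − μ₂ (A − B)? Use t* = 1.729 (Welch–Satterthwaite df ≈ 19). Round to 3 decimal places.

Per-group SEs: s₁/√n₁ = 6.7/√84 = 0.7310, s₂/√n₂ = 5.6/√14 = 1.4967.
Unpooled SE of the difference: √(0.534361 + 2.24011089) = 1.6657.
Margin of error = t* · SE = 1.729 × 1.6657 = 2.8800.

2.880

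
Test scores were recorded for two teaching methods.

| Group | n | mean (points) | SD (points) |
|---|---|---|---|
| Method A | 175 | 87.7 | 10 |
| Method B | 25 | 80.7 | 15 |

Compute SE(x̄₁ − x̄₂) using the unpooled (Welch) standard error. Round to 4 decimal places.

3.0938

Per-group SEs: s₁/√n₁ = 10/√175 = 0.7559, s₂/√n₂ = 15/√25 = 3.0000.
Unpooled SE of the difference: √(0.57138481 + 9.0) = 3.0938.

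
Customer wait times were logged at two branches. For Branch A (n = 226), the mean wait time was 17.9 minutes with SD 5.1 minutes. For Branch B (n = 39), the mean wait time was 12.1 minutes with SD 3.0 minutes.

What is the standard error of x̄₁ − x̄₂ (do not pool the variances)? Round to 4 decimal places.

SE₁ = s₁/√n₁ = 5.1/√226 = 0.3392; SE₂ = 3.0/√39 = 0.4804.
Independent samples, unequal variances: SE_diff = √(SE₁² + SE₂²) = √(0.11505664 + 0.23078416) = 0.5881.

0.5881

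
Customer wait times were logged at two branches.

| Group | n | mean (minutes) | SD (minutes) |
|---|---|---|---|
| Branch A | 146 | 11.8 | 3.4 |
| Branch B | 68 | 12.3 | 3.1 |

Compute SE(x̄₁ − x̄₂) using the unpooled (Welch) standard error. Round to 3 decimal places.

SE₁ = s₁/√n₁ = 3.4/√146 = 0.2814; SE₂ = 3.1/√68 = 0.3759.
Independent samples, unequal variances: SE_diff = √(SE₁² + SE₂²) = √(0.07918596 + 0.14130081) = 0.4696.

0.470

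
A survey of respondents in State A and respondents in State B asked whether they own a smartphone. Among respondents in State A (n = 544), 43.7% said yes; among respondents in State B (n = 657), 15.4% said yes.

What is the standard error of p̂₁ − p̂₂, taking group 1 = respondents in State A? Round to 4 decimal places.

0.0255

The two standard errors are √(0.4370×0.5630/544) = 0.02127 and √(0.1540×0.8460/657) = 0.01408.
Because the samples are independent, SE_diff = √(0.02127² + 0.01408²) = 0.02551.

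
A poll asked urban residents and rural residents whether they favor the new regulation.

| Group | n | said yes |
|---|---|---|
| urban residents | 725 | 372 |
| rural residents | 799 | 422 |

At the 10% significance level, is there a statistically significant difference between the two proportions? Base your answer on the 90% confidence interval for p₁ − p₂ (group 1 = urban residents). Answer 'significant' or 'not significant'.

not significant

p̂₁ = 372/725 = 0.5131 and p̂₂ = 422/799 = 0.5282.
SE₁ = √(p̂₁(1−p̂₁)/n₁) = √(0.5131·0.4869/725) = 0.01856; SE₂ = √(0.5282·0.4718/799) = 0.01766.
Independent samples: SE of the difference = √(SE₁² + SE₂²) = √(0.0003444736 + 0.0003118756) = 0.02562.
z* for 90% confidence is 1.645, so the margin of error is 1.645 × 0.02562 = 0.04214.
Point estimate p̂₁ − p̂₂ = 0.5131 − 0.5282 = -0.0151.
-0.0151 ± 0.04214 → (-0.05724, 0.02704).
The interval (-0.05724, 0.02704) contains 0, so the difference is not significant.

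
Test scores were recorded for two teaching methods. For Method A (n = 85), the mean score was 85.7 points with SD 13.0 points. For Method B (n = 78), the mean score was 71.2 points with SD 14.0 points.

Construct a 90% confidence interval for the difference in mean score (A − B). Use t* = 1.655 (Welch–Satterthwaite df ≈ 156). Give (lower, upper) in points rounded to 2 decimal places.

Standard errors of each mean: 13.0/√85 = 1.4100 and 14.0/√78 = 1.5852.
SE(x̄₁ − x̄₂) = √(1.4100² + 1.5852²) = 2.1215 for independent samples with unequal variances.
With t* = 1.655, the margin is 1.655 × 2.1215 = 3.5111.
x̄₁ − x̄₂ = 85.7 − 71.2 = 14.5000; the interval is 14.5000 ± 3.5111 = (10.99, 18.01).

(10.99, 18.01)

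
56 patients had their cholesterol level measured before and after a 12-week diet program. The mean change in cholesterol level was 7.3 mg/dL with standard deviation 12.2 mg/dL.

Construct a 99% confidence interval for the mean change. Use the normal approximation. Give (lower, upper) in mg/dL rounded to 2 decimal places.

This is a matched-pairs design, so SE = s_d/√n = 12.2/√56 = 1.6303.
Margin = 2.576 × 1.6303 = 4.1997; the interval is 7.3 ± 4.1997 = (3.10, 11.50).

(3.10, 11.50)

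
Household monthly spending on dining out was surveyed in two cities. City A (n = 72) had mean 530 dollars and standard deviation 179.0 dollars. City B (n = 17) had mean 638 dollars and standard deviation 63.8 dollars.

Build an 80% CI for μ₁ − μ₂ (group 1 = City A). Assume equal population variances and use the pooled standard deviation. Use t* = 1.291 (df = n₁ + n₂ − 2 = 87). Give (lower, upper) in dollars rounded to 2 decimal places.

(-165.09, -50.91)

s_p = √[((n₁−1)s₁² + (n₂−1)s₂²)/(n₁+n₂−2)] = √[(71·179.0² + 16·63.8²)/87] = 164.0030.
SE = 164.0030·√(1/72 + 1/17) = 44.2238.
With t* = 1.291, margin = 1.291 × 44.2238 = 57.0929.
x̄₁ − x̄₂ = 530 − 638 = -108.0000; interval -108.0000 ± 57.0929 = (-165.09, -50.91).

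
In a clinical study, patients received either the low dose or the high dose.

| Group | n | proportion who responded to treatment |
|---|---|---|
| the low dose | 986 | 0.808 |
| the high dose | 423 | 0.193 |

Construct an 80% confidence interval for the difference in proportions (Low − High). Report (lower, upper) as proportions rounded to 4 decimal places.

(0.5856, 0.6444)

Each SE is √(p̂(1−p̂)/n): √(0.8080·0.1920/986) = 0.01254 and √(0.1930·0.8070/423) = 0.01919.
SE(p̂₁ − p̂₂) = √(SE₁² + SE₂²) = √(0.0001572516 + 0.0003682561) = 0.02292, since the two samples are independent.
At 80% confidence z* = 1.282; margin = 1.282 × 0.02292 = 0.02938.
The difference is 0.8080 − 0.1930 = 0.6150, so the interval is 0.6150 ± 0.02938 = (0.5856, 0.6444).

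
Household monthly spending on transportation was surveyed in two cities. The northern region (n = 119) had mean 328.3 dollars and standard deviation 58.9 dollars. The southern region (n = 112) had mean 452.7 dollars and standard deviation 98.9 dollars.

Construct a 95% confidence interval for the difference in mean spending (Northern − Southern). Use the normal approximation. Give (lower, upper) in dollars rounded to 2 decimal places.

Standard errors of each mean: 58.9/√119 = 5.3994 and 98.9/√112 = 9.3452.
SE(x̄₁ − x̄₂) = √(5.3994² + 9.3452²) = 10.7929 for independent samples with unequal variances.
With z* = 1.960, the margin is 1.960 × 10.7929 = 21.1541.
x̄₁ − x̄₂ = 328.3 − 452.7 = -124.4000; the interval is -124.4000 ± 21.1541 = (-145.55, -103.25).

(-145.55, -103.25)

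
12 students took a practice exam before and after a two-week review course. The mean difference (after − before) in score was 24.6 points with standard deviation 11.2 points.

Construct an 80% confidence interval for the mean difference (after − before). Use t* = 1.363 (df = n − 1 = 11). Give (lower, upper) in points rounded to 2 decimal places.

This is a matched-pairs design, so SE = s_d/√n = 11.2/√12 = 3.2332.
Margin = 1.363 × 3.2332 = 4.4069; the interval is 24.6 ± 4.4069 = (20.19, 29.01).

(20.19, 29.01)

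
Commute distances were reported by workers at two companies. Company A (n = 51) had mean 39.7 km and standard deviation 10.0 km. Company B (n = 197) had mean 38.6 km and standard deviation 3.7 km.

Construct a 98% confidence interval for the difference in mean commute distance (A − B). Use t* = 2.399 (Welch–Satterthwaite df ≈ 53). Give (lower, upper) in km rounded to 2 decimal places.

(-2.32, 4.52)

Per-group SEs: s₁/√n₁ = 10.0/√51 = 1.4003, s₂/√n₂ = 3.7/√197 = 0.2636.
Unpooled SE of the difference: √(1.96084009 + 0.06948496) = 1.4249.
Margin of error = t* · SE = 2.399 × 1.4249 = 3.4183.
x̄₁ − x̄₂ = 39.7 − 38.6 = 1.1000.
CI: 1.1000 ± 3.4183 = (-2.32, 4.52).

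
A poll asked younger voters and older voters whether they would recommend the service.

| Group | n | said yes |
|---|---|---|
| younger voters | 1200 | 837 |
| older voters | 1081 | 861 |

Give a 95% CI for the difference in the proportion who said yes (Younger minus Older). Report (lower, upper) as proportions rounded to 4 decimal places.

(-0.1344, -0.0636)

First, p̂₁ = 837/1200 = 0.6975; p̂₂ = 861/1081 = 0.7965.
The two standard errors are √(0.6975×0.3025/1200) = 0.01326 and √(0.7965×0.2035/1081) = 0.01225.
Because the samples are independent, SE_diff = √(0.01326² + 0.01225²) = 0.01805.
Using z* = 1.960 for 95%, ME = 1.960 × 0.01805 = 0.03538.
p̂₁ − p̂₂ = -0.0990; interval -0.0990 ± 0.03538 gives (-0.1344, -0.0636).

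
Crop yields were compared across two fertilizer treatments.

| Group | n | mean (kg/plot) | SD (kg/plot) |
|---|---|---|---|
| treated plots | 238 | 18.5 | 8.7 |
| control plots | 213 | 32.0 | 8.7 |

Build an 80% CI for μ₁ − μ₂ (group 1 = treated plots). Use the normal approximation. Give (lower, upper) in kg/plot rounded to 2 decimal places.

Standard errors of each mean: 8.7/√238 = 0.5639 and 8.7/√213 = 0.5961.
SE(x̄₁ − x̄₂) = √(0.5639² + 0.5961²) = 0.8206 for independent samples with unequal variances.
With z* = 1.282, the margin is 1.282 × 0.8206 = 1.0520.
x̄₁ − x̄₂ = 18.5 − 32.0 = -13.5000; the interval is -13.5000 ± 1.0520 = (-14.55, -12.45).

(-14.55, -12.45)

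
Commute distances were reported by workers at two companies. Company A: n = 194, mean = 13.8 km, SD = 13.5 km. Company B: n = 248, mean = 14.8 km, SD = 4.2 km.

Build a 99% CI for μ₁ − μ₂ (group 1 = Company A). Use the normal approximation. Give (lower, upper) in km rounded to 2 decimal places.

(-3.59, 1.59)

Per-group SEs: s₁/√n₁ = 13.5/√194 = 0.9692, s₂/√n₂ = 4.2/√248 = 0.2667.
Unpooled SE of the difference: √(0.93934864 + 0.07112889) = 1.0052.
Margin of error = z* · SE = 2.576 × 1.0052 = 2.5894.
x̄₁ − x̄₂ = 13.8 − 14.8 = -1.0000.
CI: -1.0000 ± 2.5894 = (-3.59, 1.59).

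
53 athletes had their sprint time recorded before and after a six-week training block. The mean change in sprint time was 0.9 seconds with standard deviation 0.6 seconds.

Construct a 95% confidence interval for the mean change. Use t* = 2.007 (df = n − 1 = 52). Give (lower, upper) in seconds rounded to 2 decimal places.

(0.73, 1.07)

This is a matched-pairs design, so SE = s_d/√n = 0.6/√53 = 0.0824.
Margin = 2.007 × 0.0824 = 0.1654; the interval is 0.9 ± 0.1654 = (0.73, 1.07).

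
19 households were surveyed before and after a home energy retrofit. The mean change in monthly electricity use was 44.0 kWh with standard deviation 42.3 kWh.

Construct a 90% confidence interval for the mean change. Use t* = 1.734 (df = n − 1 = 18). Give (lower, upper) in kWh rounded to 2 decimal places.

This is a matched-pairs design, so SE = s_d/√n = 42.3/√19 = 9.7043.
Margin = 1.734 × 9.7043 = 16.8273; the interval is 44.0 ± 16.8273 = (27.17, 60.83).

(27.17, 60.83)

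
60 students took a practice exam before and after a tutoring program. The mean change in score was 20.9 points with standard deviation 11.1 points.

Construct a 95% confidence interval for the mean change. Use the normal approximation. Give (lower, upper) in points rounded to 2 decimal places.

(18.09, 23.71)

Paired design: SE = s_d/√n = 11.1/√60 = 1.4330.
z* = 1.960; margin of error = 1.960 × 1.4330 = 2.8087.
20.9 ± 2.8087 → (18.09, 23.71).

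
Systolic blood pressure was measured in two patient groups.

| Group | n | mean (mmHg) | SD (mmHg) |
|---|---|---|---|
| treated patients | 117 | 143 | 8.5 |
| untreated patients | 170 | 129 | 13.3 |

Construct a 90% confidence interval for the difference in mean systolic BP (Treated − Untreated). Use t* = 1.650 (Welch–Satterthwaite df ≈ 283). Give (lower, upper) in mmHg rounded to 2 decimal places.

SE₁ = s₁/√n₁ = 8.5/√117 = 0.7858; SE₂ = 13.3/√170 = 1.0201.
Independent samples, unequal variances: SE_diff = √(SE₁² + SE₂²) = √(0.61748164 + 1.04060401) = 1.2877.
t* = 1.650, so margin of error = 1.650 × 1.2877 = 2.1247.
Difference in means = 143 − 129 = 14.0000.
14.0000 ± 2.1247 → (11.88, 16.12).

(11.88, 16.12)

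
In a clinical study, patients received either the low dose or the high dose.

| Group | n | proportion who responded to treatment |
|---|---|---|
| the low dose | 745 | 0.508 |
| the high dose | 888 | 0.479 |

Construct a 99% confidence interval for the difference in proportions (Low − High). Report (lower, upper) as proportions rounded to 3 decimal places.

(-0.035, 0.093)

Each SE is √(p̂(1−p̂)/n): √(0.5080·0.4920/745) = 0.01832 and √(0.4790·0.5210/888) = 0.01676.
SE(p̂₁ − p̂₂) = √(SE₁² + SE₂²) = √(0.0003356224 + 0.0002808976) = 0.02483, since the two samples are independent.
At 99% confidence z* = 2.576; margin = 2.576 × 0.02483 = 0.06396.
The difference is 0.5080 − 0.4790 = 0.0290, so the interval is 0.0290 ± 0.06396 = (-0.035, 0.093).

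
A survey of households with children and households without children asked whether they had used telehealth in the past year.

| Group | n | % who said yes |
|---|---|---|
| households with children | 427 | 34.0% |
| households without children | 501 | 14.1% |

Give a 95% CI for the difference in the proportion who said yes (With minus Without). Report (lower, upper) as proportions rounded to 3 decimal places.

(0.145, 0.253)

The two standard errors are √(0.3400×0.6600/427) = 0.02292 and √(0.1410×0.8590/501) = 0.01555.
Because the samples are independent, SE_diff = √(0.02292² + 0.01555²) = 0.02770.
Using z* = 1.960 for 95%, ME = 1.960 × 0.02770 = 0.05429.
p̂₁ − p̂₂ = 0.1990; interval 0.1990 ± 0.05429 gives (0.145, 0.253).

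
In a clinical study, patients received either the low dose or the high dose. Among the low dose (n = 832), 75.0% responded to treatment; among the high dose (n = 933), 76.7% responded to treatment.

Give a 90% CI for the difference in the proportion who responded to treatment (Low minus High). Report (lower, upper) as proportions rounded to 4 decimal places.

(-0.0506, 0.0166)

Each SE is √(p̂(1−p̂)/n): √(0.7500·0.2500/832) = 0.01501 and √(0.7670·0.2330/933) = 0.01384.
SE(p̂₁ − p̂₂) = √(SE₁² + SE₂²) = √(0.0002253001 + 0.0001915456) = 0.02042, since the two samples are independent.
At 90% confidence z* = 1.645; margin = 1.645 × 0.02042 = 0.03359.
The difference is 0.7500 − 0.7670 = -0.0170, so the interval is -0.0170 ± 0.03359 = (-0.0506, 0.0166).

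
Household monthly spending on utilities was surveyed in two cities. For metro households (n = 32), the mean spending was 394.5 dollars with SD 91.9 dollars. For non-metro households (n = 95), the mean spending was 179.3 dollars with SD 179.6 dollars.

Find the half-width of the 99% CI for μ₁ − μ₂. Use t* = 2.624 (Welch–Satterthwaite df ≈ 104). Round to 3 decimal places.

Per-group SEs: s₁/√n₁ = 91.9/√32 = 16.2458, s₂/√n₂ = 179.6/√95 = 18.4266.
Unpooled SE of the difference: √(263.92601764 + 339.53958756) = 24.5655.
Margin of error = t* · SE = 2.624 × 24.5655 = 64.4599.

64.460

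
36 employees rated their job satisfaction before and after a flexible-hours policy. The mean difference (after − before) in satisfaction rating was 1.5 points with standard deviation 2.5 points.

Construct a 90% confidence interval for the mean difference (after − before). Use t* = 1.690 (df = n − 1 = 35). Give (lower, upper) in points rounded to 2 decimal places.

(0.80, 2.20)

This is a matched-pairs design, so SE = s_d/√n = 2.5/√36 = 0.4167.
Margin = 1.690 × 0.4167 = 0.7042; the interval is 1.5 ± 0.7042 = (0.80, 2.20).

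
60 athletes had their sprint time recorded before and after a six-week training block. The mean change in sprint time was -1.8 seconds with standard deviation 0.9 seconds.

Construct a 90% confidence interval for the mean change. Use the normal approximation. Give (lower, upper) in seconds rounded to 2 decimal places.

This is a matched-pairs design, so SE = s_d/√n = 0.9/√60 = 0.1162.
Margin = 1.645 × 0.1162 = 0.1911; the interval is -1.8 ± 0.1911 = (-1.99, -1.61).

(-1.99, -1.61)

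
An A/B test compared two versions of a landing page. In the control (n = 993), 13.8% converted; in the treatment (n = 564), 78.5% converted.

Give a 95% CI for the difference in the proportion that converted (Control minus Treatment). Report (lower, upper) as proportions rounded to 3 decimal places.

SE₁ = √(p̂₁(1−p̂₁)/n₁) = √(0.1380·0.8620/993) = 0.01095; SE₂ = √(0.7850·0.2150/564) = 0.01730.
Independent samples: SE of the difference = √(SE₁² + SE₂²) = √(0.0001199025 + 0.00029929) = 0.02047.
z* for 95% confidence is 1.960, so the margin of error is 1.960 × 0.02047 = 0.04012.
Point estimate p̂₁ − p̂₂ = 0.1380 − 0.7850 = -0.6470.
-0.6470 ± 0.04012 → (-0.687, -0.607).

(-0.687, -0.607)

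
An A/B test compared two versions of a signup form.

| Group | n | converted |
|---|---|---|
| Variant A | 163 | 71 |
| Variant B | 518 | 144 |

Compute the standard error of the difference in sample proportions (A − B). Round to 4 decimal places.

0.0435

Sample proportions: 71/163 = 0.4356, 144/518 = 0.2780.
Each SE is √(p̂(1−p̂)/n): √(0.4356·0.5644/163) = 0.03884 and √(0.2780·0.7220/518) = 0.01968.
SE(p̂₁ − p̂₂) = √(SE₁² + SE₂²) = √(0.0015085456 + 0.0003873024) = 0.04354, since the two samples are independent.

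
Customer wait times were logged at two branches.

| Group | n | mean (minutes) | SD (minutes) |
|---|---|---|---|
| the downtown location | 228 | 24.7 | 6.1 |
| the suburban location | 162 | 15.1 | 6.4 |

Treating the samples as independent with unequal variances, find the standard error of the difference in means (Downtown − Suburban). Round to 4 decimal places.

SE₁ = s₁/√n₁ = 6.1/√228 = 0.4040; SE₂ = 6.4/√162 = 0.5028.
Independent samples, unequal variances: SE_diff = √(SE₁² + SE₂²) = √(0.163216 + 0.25280784) = 0.6450.

0.6450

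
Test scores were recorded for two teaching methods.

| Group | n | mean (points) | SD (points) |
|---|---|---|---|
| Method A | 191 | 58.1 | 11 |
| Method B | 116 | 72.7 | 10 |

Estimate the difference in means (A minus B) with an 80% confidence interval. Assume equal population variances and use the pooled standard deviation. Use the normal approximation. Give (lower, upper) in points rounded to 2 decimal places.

s_p = √[((n₁−1)s₁² + (n₂−1)s₂²)/(n₁+n₂−2)] = √[(190·11² + 115·10²)/305] = 10.6340.
SE = 10.6340·√(1/191 + 1/116) = 1.2518.
With z* = 1.282, margin = 1.282 × 1.2518 = 1.6048.
x̄₁ − x̄₂ = 58.1 − 72.7 = -14.6000; interval -14.6000 ± 1.6048 = (-16.20, -13.00).

(-16.20, -13.00)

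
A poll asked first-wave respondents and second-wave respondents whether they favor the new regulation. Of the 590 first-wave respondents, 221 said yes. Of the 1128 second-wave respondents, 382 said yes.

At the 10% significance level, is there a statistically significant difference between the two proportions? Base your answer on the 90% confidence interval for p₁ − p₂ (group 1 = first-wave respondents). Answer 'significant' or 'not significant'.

First, p̂₁ = 221/590 = 0.3746; p̂₂ = 382/1128 = 0.3387.
The two standard errors are √(0.3746×0.6254/590) = 0.01993 and √(0.3387×0.6613/1128) = 0.01409.
Because the samples are independent, SE_diff = √(0.01993² + 0.01409²) = 0.02441.
Using z* = 1.645 for 90%, ME = 1.645 × 0.02441 = 0.04015.
p̂₁ − p̂₂ = 0.0359; interval 0.0359 ± 0.04015 gives (-0.00425, 0.07605).
The interval (-0.00425, 0.07605) contains 0, so the difference is not significant.

not significant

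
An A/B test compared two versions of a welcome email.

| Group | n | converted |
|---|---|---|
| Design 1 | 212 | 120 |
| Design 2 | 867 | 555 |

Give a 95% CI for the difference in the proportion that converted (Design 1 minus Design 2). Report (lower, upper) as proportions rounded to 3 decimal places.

(-0.148, 0.000)

Sample proportions: 120/212 = 0.5660, 555/867 = 0.6401.
Each SE is √(p̂(1−p̂)/n): √(0.5660·0.4340/212) = 0.03404 and √(0.6401·0.3599/867) = 0.01630.
SE(p̂₁ − p̂₂) = √(SE₁² + SE₂²) = √(0.0011587216 + 0.00026569) = 0.03774, since the two samples are independent.
At 95% confidence z* = 1.960; margin = 1.960 × 0.03774 = 0.07397.
The difference is 0.5660 − 0.6401 = -0.0741, so the interval is -0.0741 ± 0.07397 = (-0.148, 0.000).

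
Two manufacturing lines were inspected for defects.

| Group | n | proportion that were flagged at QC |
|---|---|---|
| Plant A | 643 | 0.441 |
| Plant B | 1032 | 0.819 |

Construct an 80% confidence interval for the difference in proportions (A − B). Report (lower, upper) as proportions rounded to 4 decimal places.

(-0.4074, -0.3486)

Each SE is √(p̂(1−p̂)/n): √(0.4410·0.5590/643) = 0.01958 and √(0.8190·0.1810/1032) = 0.01199.
SE(p̂₁ − p̂₂) = √(SE₁² + SE₂²) = √(0.0003833764 + 0.0001437601) = 0.02296, since the two samples are independent.
At 80% confidence z* = 1.282; margin = 1.282 × 0.02296 = 0.02943.
The difference is 0.4410 − 0.8190 = -0.3780, so the interval is -0.3780 ± 0.02943 = (-0.4074, -0.3486).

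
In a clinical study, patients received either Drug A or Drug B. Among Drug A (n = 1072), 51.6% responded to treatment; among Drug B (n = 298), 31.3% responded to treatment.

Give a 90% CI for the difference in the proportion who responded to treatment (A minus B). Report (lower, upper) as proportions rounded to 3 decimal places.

(0.152, 0.254)

Each SE is √(p̂(1−p̂)/n): √(0.5160·0.4840/1072) = 0.01526 and √(0.3130·0.6870/298) = 0.02686.
SE(p̂₁ − p̂₂) = √(SE₁² + SE₂²) = √(0.0002328676 + 0.0007214596) = 0.03089, since the two samples are independent.
At 90% confidence z* = 1.645; margin = 1.645 × 0.03089 = 0.05081.
The difference is 0.5160 − 0.3130 = 0.2030, so the interval is 0.2030 ± 0.05081 = (0.152, 0.254).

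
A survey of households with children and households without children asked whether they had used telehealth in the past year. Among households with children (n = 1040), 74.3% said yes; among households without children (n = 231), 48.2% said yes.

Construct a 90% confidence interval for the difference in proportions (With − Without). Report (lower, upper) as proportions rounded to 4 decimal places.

(0.2025, 0.3195)

Each SE is √(p̂(1−p̂)/n): √(0.7430·0.2570/1040) = 0.01355 and √(0.4820·0.5180/231) = 0.03288.
SE(p̂₁ − p̂₂) = √(SE₁² + SE₂²) = √(0.0001836025 + 0.0010810944) = 0.03556, since the two samples are independent.
At 90% confidence z* = 1.645; margin = 1.645 × 0.03556 = 0.05850.
The difference is 0.7430 − 0.4820 = 0.2610, so the interval is 0.2610 ± 0.05850 = (0.2025, 0.3195).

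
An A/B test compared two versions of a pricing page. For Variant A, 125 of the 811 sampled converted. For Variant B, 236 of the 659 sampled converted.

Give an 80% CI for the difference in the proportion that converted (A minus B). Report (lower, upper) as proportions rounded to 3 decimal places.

(-0.233, -0.175)

First, p̂₁ = 125/811 = 0.1541; p̂₂ = 236/659 = 0.3581.
The two standard errors are √(0.1541×0.8459/811) = 0.01268 and √(0.3581×0.6419/659) = 0.01868.
Because the samples are independent, SE_diff = √(0.01268² + 0.01868²) = 0.02258.
Using z* = 1.282 for 80%, ME = 1.282 × 0.02258 = 0.02895.
p̂₁ − p̂₂ = -0.2040; interval -0.2040 ± 0.02895 gives (-0.233, -0.175).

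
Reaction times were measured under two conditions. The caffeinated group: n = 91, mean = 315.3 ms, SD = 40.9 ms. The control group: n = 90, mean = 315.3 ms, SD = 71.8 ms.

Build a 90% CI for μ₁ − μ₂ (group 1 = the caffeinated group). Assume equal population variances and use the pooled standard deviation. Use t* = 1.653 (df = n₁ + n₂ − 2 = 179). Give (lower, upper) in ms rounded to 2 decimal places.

(-14.34, 14.34)

Pooled variance s_p² = [90·40.9² + 89·71.8²] / (91+90−2) = 3404.2975, so s_p = 58.3464.
SE_diff = s_p·√(1/n₁ + 1/n₂) = 58.3464·√(1/91 + 1/90) = 8.6738.
t* = 1.653; margin = 1.653 × 8.6738 = 14.3378.
Difference = 315.3 − 315.3 = 0.0000.
0.0000 ± 14.3378 → (-14.34, 14.34).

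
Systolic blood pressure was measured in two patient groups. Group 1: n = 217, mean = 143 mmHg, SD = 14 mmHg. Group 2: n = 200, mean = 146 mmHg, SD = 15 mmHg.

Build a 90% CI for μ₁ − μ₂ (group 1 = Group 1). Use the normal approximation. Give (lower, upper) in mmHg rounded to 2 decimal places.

Per-group SEs: s₁/√n₁ = 14/√217 = 0.9504, s₂/√n₂ = 15/√200 = 1.0607.
Unpooled SE of the difference: √(0.90326016 + 1.12508449) = 1.4242.
Margin of error = z* · SE = 1.645 × 1.4242 = 2.3428.
x̄₁ − x̄₂ = 143 − 146 = -3.0000.
CI: -3.0000 ± 2.3428 = (-5.34, -0.66).

(-5.34, -0.66)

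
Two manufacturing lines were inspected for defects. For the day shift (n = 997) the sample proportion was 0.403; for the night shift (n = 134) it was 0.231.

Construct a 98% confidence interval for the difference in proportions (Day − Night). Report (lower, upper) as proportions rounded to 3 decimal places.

(0.080, 0.264)

SE₁ = √(p̂₁(1−p̂₁)/n₁) = √(0.4030·0.5970/997) = 0.01553; SE₂ = √(0.2310·0.7690/134) = 0.03641.
Independent samples: SE of the difference = √(SE₁² + SE₂²) = √(0.0002411809 + 0.0013256881) = 0.03958.
z* for 98% confidence is 2.326, so the margin of error is 2.326 × 0.03958 = 0.09206.
Point estimate p̂₁ − p̂₂ = 0.4030 − 0.2310 = 0.1720.
0.1720 ± 0.09206 → (0.080, 0.264).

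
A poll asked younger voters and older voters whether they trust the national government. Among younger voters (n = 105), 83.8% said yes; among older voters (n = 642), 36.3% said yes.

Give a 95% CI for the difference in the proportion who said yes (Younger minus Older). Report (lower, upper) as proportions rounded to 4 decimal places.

Each SE is √(p̂(1−p̂)/n): √(0.8380·0.1620/105) = 0.03596 and √(0.3630·0.6370/642) = 0.01898.
SE(p̂₁ − p̂₂) = √(SE₁² + SE₂²) = √(0.0012931216 + 0.0003602404) = 0.04066, since the two samples are independent.
At 95% confidence z* = 1.960; margin = 1.960 × 0.04066 = 0.07969.
The difference is 0.8380 − 0.3630 = 0.4750, so the interval is 0.4750 ± 0.07969 = (0.3953, 0.5547).

(0.3953, 0.5547)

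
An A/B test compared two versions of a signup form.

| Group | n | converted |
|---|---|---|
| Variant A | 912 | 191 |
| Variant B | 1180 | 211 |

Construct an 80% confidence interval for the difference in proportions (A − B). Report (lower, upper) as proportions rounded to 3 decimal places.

Sample proportions: 191/912 = 0.2094, 211/1180 = 0.1788.
Each SE is √(p̂(1−p̂)/n): √(0.2094·0.7906/912) = 0.01347 and √(0.1788·0.8212/1180) = 0.01115.
SE(p̂₁ − p̂₂) = √(SE₁² + SE₂²) = √(0.0001814409 + 0.0001243225) = 0.01749, since the two samples are independent.
At 80% confidence z* = 1.282; margin = 1.282 × 0.01749 = 0.02242.
The difference is 0.2094 − 0.1788 = 0.0306, so the interval is 0.0306 ± 0.02242 = (0.008, 0.053).

(0.008, 0.053)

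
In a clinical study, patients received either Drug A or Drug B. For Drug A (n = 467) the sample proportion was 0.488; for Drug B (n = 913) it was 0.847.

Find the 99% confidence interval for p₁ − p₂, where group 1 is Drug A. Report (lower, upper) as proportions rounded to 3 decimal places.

(-0.426, -0.292)

The two standard errors are √(0.4880×0.5120/467) = 0.02313 and √(0.8470×0.1530/913) = 0.01191.
Because the samples are independent, SE_diff = √(0.02313² + 0.01191²) = 0.02602.
Using z* = 2.576 for 99%, ME = 2.576 × 0.02602 = 0.06703.
p̂₁ − p̂₂ = -0.3590; interval -0.3590 ± 0.06703 gives (-0.426, -0.292).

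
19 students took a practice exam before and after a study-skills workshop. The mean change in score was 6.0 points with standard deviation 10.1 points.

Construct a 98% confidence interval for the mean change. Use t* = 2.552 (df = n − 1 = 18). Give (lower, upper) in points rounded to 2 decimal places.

(0.09, 11.91)

Paired design: SE = s_d/√n = 10.1/√19 = 2.3171.
t* = 2.552; margin of error = 2.552 × 2.3171 = 5.9132.
6.0 ± 5.9132 → (0.09, 11.91).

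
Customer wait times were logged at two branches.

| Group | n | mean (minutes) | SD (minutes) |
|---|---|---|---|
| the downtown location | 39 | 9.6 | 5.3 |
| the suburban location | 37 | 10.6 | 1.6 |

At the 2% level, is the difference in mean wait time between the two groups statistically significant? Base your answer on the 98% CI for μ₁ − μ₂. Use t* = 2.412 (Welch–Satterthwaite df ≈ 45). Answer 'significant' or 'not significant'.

Per-group SEs: s₁/√n₁ = 5.3/√39 = 0.8487, s₂/√n₂ = 1.6/√37 = 0.2630.
Unpooled SE of the difference: √(0.72029169 + 0.069169) = 0.8885.
Margin of error = t* · SE = 2.412 × 0.8885 = 2.1431.
x̄₁ − x̄₂ = 9.6 − 10.6 = -1.0000.
CI: -1.0000 ± 2.1431 = (-3.1431, 1.1431).
The interval (-3.1431, 1.1431) contains 0, so the difference is not significant.

not significant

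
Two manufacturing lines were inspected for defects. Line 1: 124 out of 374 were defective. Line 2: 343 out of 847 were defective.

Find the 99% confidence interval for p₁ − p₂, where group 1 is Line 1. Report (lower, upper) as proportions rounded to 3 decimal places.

(-0.150, 0.003)

Sample proportions: 124/374 = 0.3316, 343/847 = 0.4050.
Each SE is √(p̂(1−p̂)/n): √(0.3316·0.6684/374) = 0.02434 and √(0.4050·0.5950/847) = 0.01687.
SE(p̂₁ − p̂₂) = √(SE₁² + SE₂²) = √(0.0005924356 + 0.0002845969) = 0.02961, since the two samples are independent.
At 99% confidence z* = 2.576; margin = 2.576 × 0.02961 = 0.07628.
The difference is 0.3316 − 0.4050 = -0.0734, so the interval is -0.0734 ± 0.07628 = (-0.150, 0.003).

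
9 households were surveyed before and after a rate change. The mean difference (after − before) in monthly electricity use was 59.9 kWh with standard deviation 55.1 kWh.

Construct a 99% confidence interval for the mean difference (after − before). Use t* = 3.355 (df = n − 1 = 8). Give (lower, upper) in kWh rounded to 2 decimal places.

(-1.72, 121.52)

This is a matched-pairs design, so SE = s_d/√n = 55.1/√9 = 18.3667.
Margin = 3.355 × 18.3667 = 61.6203; the interval is 59.9 ± 61.6203 = (-1.72, 121.52).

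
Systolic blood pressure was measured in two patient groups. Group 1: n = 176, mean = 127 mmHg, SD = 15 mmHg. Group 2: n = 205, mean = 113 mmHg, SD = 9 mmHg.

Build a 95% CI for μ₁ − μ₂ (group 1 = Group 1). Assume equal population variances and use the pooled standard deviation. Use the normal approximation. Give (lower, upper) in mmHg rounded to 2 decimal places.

(11.55, 16.45)

Pooled variance s_p² = [175·15² + 204·9²] / (176+205−2) = 147.4908, so s_p = 12.1446.
SE_diff = s_p·√(1/n₁ + 1/n₂) = 12.1446·√(1/176 + 1/205) = 1.2480.
z* = 1.960; margin = 1.960 × 1.2480 = 2.4461.
Difference = 127 − 113 = 14.0000.
14.0000 ± 2.4461 → (11.55, 16.45).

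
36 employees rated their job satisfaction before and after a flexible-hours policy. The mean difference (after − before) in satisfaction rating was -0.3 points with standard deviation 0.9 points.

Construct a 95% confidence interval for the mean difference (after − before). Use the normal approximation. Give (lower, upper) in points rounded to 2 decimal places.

(-0.59, -0.01)

This is a matched-pairs design, so SE = s_d/√n = 0.9/√36 = 0.1500.
Margin = 1.960 × 0.1500 = 0.2940; the interval is -0.3 ± 0.2940 = (-0.59, -0.01).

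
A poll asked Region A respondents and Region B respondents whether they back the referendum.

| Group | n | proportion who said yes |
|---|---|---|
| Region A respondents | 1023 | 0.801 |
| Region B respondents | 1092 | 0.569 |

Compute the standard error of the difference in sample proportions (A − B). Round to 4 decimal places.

SE₁ = √(p̂₁(1−p̂₁)/n₁) = √(0.8010·0.1990/1023) = 0.01248; SE₂ = √(0.5690·0.4310/1092) = 0.01499.
Independent samples: SE of the difference = √(SE₁² + SE₂²) = √(0.0001557504 + 0.0002247001) = 0.01951.

0.0195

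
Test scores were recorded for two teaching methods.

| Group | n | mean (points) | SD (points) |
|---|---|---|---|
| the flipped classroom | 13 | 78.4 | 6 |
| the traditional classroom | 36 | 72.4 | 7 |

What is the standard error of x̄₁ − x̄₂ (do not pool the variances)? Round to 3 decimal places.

2.032

SE₁ = s₁/√n₁ = 6/√13 = 1.6641; SE₂ = 7/√36 = 1.1667.
Independent samples, unequal variances: SE_diff = √(SE₁² + SE₂²) = √(2.76922881 + 1.36118889) = 2.0323.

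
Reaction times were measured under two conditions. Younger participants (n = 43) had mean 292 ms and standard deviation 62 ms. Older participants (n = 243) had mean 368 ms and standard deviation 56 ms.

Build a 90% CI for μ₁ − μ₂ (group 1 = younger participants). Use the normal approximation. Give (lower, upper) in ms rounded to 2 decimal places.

(-92.64, -59.36)

SE₁ = s₁/√n₁ = 62/√43 = 9.4549; SE₂ = 56/√243 = 3.5924.
Independent samples, unequal variances: SE_diff = √(SE₁² + SE₂²) = √(89.39513401 + 12.90533776) = 10.1144.
z* = 1.645, so margin of error = 1.645 × 10.1144 = 16.6382.
Difference in means = 292 − 368 = -76.0000.
-76.0000 ± 16.6382 → (-92.64, -59.36).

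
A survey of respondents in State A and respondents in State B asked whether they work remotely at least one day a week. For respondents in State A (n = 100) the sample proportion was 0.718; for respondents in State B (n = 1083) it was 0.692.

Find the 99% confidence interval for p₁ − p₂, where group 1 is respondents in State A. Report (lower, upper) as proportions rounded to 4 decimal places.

Each SE is √(p̂(1−p̂)/n): √(0.7180·0.2820/100) = 0.04500 and √(0.6920·0.3080/1083) = 0.01403.
SE(p̂₁ − p̂₂) = √(SE₁² + SE₂²) = √(0.002025 + 0.0001968409) = 0.04714, since the two samples are independent.
At 99% confidence z* = 2.576; margin = 2.576 × 0.04714 = 0.12143.
The difference is 0.7180 − 0.6920 = 0.0260, so the interval is 0.0260 ± 0.12143 = (-0.0954, 0.1474).

(-0.0954, 0.1474)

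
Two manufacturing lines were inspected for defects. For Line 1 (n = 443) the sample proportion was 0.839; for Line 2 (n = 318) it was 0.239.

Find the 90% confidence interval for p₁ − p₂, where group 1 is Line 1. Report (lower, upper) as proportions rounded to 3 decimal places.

(0.551, 0.649)

Each SE is √(p̂(1−p̂)/n): √(0.8390·0.1610/443) = 0.01746 and √(0.2390·0.7610/318) = 0.02392.
SE(p̂₁ − p̂₂) = √(SE₁² + SE₂²) = √(0.0003048516 + 0.0005721664) = 0.02961, since the two samples are independent.
At 90% confidence z* = 1.645; margin = 1.645 × 0.02961 = 0.04871.
The difference is 0.8390 − 0.2390 = 0.6000, so the interval is 0.6000 ± 0.04871 = (0.551, 0.649).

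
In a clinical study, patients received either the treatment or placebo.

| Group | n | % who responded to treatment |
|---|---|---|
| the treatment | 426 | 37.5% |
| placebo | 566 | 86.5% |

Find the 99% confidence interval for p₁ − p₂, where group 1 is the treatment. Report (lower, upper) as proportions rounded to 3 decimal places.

(-0.561, -0.419)

Each SE is √(p̂(1−p̂)/n): √(0.3750·0.6250/426) = 0.02346 and √(0.8650·0.1350/566) = 0.01436.
SE(p̂₁ − p̂₂) = √(SE₁² + SE₂²) = √(0.0005503716 + 0.0002062096) = 0.02751, since the two samples are independent.
At 99% confidence z* = 2.576; margin = 2.576 × 0.02751 = 0.07087.
The difference is 0.3750 − 0.8650 = -0.4900, so the interval is -0.4900 ± 0.07087 = (-0.561, -0.419).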